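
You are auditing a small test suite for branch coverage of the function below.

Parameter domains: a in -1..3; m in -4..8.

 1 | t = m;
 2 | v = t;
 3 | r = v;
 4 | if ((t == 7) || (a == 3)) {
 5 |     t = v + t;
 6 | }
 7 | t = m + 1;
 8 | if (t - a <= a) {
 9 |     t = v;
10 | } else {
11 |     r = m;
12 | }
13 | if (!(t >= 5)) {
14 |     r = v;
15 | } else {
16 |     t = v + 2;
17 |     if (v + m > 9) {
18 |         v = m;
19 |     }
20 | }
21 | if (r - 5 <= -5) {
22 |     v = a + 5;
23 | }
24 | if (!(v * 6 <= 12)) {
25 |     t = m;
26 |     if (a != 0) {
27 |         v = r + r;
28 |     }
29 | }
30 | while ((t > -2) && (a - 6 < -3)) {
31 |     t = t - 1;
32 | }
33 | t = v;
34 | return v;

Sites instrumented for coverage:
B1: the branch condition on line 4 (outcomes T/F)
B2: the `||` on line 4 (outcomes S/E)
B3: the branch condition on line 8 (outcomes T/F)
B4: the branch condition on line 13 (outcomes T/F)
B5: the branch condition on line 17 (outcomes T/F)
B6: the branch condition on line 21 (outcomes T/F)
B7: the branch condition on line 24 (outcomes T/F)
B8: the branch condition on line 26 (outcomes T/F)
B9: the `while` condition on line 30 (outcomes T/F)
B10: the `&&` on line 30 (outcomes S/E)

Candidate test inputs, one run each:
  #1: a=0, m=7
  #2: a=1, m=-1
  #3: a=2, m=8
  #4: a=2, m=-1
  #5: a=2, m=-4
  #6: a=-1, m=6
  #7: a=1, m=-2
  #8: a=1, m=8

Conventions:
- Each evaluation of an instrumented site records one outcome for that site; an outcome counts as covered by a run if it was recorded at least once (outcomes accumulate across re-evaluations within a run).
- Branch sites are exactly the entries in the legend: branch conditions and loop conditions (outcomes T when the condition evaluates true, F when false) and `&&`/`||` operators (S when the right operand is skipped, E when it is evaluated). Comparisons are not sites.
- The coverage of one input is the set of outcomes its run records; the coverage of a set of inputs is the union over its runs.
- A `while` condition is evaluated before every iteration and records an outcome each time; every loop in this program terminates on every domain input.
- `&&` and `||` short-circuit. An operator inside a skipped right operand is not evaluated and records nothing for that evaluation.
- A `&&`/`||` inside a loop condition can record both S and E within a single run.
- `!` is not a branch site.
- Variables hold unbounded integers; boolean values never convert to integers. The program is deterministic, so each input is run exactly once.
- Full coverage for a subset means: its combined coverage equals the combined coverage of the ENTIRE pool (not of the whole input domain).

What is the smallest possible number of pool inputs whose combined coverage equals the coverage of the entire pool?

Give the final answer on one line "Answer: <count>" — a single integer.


#1 (a=0, m=7) -> B2->S, B1->T, B3->F, B4->F, B5->T, B6->F, B7->T, B8->F, B10->E, B9->T, B10->E, B9->T, B10->E, B9->T, ...; covered: B1=T, B2=S, B3=F, B4=F, B5=T, B6=F, B7=T, B8=F, B9=T, B9=F, B10=S, B10=E
#2 (a=1, m=-1) -> B2->E, B1->F, B3->T, B4->T, B6->T, B7->T, B8->T, B10->E, B9->T, B10->S, B9->F; covered: B1=F, B2=E, B3=T, B4=T, B6=T, B7=T, B8=T, B9=T, B9=F, B10=S, B10=E
#3 (a=2, m=8) -> B2->E, B1->F, B3->F, B4->F, B5->T, B6->F, B7->T, B8->T, B10->E, B9->T, B10->E, B9->T, B10->E, B9->T, ...; covered: B1=F, B2=E, B3=F, B4=F, B5=T, B6=F, B7=T, B8=T, B9=T, B9=F, B10=S, B10=E
#4 (a=2, m=-1) -> B2->E, B1->F, B3->T, B4->T, B6->T, B7->T, B8->T, B10->E, B9->T, B10->S, B9->F; covered: B1=F, B2=E, B3=T, B4=T, B6=T, B7=T, B8=T, B9=T, B9=F, B10=S, B10=E
#5 (a=2, m=-4) -> B2->E, B1->F, B3->T, B4->T, B6->T, B7->T, B8->T, B10->S, B9->F; covered: B1=F, B2=E, B3=T, B4=T, B6=T, B7=T, B8=T, B9=F, B10=S
#6 (a=-1, m=6) -> B2->E, B1->F, B3->F, B4->F, B5->T, B6->F, B7->T, B8->T, B10->E, B9->T, B10->E, B9->T, B10->E, B9->T, ...; covered: B1=F, B2=E, B3=F, B4=F, B5=T, B6=F, B7=T, B8=T, B9=T, B9=F, B10=S, B10=E
#7 (a=1, m=-2) -> B2->E, B1->F, B3->T, B4->T, B6->T, B7->T, B8->T, B10->S, B9->F; covered: B1=F, B2=E, B3=T, B4=T, B6=T, B7=T, B8=T, B9=F, B10=S
#8 (a=1, m=8) -> B2->E, B1->F, B3->F, B4->F, B5->T, B6->F, B7->T, B8->T, B10->E, B9->T, B10->E, B9->T, B10->E, B9->T, ...; covered: B1=F, B2=E, B3=F, B4=F, B5=T, B6=F, B7=T, B8=T, B9=T, B9=F, B10=S, B10=E
pool-wide coverage (18 outcomes): B1=T, B1=F, B2=S, B2=E, B3=T, B3=F, B4=T, B4=F, B5=T, B6=T, B6=F, B7=T, B8=T, B8=F, B9=T, B9=F, B10=S, B10=E
checked all size-1 subsets: none covers 18 outcomes (max 12/18)
inputs {1, 2} (size 2) cover everything; no size-2 subset with a lexicographically smaller index list covers all 18
Answer: 2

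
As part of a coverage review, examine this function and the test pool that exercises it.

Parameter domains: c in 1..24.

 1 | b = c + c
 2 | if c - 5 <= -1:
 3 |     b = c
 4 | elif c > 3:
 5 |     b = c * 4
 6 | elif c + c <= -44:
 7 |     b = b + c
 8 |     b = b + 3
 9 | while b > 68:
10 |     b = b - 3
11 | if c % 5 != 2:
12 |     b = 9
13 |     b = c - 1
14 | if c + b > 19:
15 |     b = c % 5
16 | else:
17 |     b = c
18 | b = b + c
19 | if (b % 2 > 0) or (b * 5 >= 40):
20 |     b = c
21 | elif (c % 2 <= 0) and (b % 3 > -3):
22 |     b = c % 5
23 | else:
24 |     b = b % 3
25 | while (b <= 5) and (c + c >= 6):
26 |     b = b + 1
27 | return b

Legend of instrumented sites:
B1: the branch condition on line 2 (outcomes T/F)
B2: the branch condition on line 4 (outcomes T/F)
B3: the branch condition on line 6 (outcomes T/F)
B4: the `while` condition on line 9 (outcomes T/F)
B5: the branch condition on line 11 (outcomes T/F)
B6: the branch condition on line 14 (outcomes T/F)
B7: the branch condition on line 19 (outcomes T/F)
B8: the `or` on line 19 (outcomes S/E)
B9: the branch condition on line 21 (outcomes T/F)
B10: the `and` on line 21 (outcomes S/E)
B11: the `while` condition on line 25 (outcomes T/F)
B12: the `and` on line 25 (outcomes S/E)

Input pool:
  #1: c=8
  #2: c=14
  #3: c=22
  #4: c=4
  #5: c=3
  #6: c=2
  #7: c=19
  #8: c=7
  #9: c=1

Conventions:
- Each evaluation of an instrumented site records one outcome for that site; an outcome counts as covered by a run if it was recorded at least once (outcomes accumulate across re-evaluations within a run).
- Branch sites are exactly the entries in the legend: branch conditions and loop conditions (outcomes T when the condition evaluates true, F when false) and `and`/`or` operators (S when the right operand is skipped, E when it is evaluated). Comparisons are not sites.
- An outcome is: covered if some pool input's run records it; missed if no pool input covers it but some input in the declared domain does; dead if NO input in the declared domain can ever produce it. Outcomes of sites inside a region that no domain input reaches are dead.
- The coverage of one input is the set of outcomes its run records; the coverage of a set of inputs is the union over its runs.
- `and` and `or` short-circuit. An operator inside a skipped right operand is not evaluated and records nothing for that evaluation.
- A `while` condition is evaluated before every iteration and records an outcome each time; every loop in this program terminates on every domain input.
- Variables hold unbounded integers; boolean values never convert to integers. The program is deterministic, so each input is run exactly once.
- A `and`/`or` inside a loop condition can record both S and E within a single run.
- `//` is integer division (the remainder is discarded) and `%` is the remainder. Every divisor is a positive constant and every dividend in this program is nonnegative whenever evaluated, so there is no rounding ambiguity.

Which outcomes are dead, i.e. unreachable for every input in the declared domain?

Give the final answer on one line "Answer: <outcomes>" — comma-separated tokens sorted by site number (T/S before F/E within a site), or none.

running all 24 domain inputs and tallying outcomes:
  B2=F: no domain input ever produces it -> dead
  B3=T: no domain input ever produces it -> dead
  B3=F: no domain input ever produces it -> dead
  reachable outcomes have witnesses, e.g. B1=T (e.g. c=1), B1=F (e.g. c=5), B2=T (e.g. c=5), B4=T (e.g. c=18)

Answer: B2=F, B3=T, B3=F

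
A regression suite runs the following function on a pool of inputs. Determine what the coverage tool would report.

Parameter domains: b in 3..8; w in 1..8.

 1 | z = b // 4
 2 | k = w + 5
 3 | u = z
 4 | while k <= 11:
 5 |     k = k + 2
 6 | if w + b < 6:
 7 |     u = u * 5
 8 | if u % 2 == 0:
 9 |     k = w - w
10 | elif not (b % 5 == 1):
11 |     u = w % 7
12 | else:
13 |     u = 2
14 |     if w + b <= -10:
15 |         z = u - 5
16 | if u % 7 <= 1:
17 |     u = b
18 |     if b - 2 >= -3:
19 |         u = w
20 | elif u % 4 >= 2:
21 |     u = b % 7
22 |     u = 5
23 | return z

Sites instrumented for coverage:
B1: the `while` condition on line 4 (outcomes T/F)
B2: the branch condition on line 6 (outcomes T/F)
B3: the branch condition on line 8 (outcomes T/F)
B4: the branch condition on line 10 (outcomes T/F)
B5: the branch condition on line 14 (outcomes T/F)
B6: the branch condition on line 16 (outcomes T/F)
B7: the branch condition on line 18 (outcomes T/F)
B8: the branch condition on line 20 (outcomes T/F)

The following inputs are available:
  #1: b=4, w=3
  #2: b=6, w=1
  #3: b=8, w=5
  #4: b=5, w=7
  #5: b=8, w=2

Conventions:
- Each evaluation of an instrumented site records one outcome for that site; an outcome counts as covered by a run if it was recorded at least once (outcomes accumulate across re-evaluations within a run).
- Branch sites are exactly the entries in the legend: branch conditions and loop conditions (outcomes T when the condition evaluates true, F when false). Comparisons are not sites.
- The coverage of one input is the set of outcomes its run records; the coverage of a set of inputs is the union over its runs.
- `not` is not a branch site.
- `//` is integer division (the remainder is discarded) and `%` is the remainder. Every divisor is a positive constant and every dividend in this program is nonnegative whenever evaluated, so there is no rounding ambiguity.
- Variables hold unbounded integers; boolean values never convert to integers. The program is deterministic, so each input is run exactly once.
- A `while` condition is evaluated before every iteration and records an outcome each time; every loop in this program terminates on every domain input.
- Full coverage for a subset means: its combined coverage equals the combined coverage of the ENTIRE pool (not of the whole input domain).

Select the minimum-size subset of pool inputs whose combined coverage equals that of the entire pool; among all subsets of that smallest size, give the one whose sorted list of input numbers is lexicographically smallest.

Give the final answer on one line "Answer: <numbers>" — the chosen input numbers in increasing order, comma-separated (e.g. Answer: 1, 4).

test 1 (b=4, w=3) hits B1=T, B1=F, B2=F, B3=F, B4=T, B6=F, B8=T
test 2 (b=6, w=1) hits B1=T, B1=F, B2=F, B3=F, B4=F, B5=F, B6=F, B8=T
test 3 (b=8, w=5) hits B1=T, B1=F, B2=F, B3=T, B6=F, B8=T
test 4 (b=5, w=7) hits B1=F, B2=F, B3=F, B4=T, B6=T, B7=T
test 5 (b=8, w=2) hits B1=T, B1=F, B2=F, B3=T, B6=F, B8=T
pool-wide coverage (12 outcomes): B1=T, B1=F, B2=F, B3=T, B3=F, B4=T, B4=F, B5=F, B6=T, B6=F, B7=T, B8=T
no size-1 subset reaches all 12 outcomes (best union: 8/12)
no size-2 subset reaches all 12 outcomes (best union: 11/12)
at size 3, {2, 3, 4} reaches all 12 outcomes; every lexicographically earlier size-3 subset fails

Answer: 2, 3, 4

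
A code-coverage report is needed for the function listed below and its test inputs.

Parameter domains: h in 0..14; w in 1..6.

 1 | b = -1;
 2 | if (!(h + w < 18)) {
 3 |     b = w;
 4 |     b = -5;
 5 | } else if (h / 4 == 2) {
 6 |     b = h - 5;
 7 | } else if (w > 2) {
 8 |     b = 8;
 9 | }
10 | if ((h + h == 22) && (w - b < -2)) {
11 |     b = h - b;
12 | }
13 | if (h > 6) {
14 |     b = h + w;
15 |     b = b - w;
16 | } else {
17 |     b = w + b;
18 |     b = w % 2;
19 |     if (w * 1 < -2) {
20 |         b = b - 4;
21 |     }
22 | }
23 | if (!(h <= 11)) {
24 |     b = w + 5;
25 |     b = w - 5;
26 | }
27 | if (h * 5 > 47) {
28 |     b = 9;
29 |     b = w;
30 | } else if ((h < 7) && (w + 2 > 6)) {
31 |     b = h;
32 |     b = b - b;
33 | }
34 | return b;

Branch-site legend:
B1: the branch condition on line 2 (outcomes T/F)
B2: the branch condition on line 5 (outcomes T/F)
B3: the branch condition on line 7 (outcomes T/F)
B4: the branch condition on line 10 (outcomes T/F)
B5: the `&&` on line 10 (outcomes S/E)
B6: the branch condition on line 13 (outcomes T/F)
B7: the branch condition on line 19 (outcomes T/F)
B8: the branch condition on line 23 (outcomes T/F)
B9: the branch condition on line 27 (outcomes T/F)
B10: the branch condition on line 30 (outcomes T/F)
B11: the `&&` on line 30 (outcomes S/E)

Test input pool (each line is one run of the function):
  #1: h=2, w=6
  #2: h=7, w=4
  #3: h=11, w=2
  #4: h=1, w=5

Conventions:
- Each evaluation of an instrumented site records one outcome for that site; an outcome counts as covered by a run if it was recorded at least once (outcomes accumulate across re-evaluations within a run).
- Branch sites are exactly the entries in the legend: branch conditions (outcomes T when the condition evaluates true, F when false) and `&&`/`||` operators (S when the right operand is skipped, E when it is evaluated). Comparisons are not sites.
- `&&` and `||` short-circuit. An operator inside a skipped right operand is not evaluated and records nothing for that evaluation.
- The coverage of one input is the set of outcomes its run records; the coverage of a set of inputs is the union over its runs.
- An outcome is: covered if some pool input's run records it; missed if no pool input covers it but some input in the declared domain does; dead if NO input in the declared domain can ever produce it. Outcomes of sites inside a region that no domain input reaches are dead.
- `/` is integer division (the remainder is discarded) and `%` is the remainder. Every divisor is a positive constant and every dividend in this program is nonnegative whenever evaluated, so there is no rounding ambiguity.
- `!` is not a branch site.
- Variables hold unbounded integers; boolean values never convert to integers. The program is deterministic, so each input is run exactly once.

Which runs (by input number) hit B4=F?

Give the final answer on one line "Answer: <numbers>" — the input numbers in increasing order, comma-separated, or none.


input #1 (h=2, w=6): produces B4=F
input #2 (h=7, w=4): produces B4=F
input #3 (h=11, w=2): does not produce B4=F
input #4 (h=1, w=5): produces B4=F
Answer: 1, 2, 4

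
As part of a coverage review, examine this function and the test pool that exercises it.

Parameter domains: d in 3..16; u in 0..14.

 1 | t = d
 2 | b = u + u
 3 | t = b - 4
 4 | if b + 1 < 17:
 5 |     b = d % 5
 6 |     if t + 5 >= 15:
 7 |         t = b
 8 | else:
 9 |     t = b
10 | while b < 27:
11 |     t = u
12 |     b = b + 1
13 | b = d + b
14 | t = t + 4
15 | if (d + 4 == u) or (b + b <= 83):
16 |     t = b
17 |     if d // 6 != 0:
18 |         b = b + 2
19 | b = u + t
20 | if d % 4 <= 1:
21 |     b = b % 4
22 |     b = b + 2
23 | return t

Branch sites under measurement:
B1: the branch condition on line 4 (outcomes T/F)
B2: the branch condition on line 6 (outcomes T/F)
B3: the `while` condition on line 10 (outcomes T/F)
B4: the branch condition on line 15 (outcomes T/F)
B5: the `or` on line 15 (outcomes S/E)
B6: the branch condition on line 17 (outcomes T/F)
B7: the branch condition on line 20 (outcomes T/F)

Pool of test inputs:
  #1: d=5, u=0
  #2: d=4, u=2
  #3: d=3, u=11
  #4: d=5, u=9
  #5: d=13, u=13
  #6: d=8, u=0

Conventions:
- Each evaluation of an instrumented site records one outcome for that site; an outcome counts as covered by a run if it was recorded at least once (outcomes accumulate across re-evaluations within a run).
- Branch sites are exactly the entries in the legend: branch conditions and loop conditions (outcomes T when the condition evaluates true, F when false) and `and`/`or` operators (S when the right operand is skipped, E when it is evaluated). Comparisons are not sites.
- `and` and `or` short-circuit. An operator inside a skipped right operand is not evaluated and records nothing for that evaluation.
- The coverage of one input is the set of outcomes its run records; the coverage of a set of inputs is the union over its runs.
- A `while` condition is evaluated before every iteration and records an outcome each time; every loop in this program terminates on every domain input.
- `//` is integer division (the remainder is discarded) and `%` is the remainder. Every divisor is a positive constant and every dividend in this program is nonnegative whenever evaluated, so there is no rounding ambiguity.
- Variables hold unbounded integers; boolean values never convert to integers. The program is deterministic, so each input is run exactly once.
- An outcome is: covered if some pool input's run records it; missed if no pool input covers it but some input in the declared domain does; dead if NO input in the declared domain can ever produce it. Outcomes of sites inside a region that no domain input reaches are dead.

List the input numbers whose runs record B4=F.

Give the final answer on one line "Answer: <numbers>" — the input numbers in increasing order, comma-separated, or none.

input #1 (d=5, u=0): never hits B4=F
input #2 (d=4, u=2): never hits B4=F
input #3 (d=3, u=11): never hits B4=F
input #4 (d=5, u=9): never hits B4=F
input #5 (d=13, u=13): never hits B4=F
input #6 (d=8, u=0): never hits B4=F

Answer: none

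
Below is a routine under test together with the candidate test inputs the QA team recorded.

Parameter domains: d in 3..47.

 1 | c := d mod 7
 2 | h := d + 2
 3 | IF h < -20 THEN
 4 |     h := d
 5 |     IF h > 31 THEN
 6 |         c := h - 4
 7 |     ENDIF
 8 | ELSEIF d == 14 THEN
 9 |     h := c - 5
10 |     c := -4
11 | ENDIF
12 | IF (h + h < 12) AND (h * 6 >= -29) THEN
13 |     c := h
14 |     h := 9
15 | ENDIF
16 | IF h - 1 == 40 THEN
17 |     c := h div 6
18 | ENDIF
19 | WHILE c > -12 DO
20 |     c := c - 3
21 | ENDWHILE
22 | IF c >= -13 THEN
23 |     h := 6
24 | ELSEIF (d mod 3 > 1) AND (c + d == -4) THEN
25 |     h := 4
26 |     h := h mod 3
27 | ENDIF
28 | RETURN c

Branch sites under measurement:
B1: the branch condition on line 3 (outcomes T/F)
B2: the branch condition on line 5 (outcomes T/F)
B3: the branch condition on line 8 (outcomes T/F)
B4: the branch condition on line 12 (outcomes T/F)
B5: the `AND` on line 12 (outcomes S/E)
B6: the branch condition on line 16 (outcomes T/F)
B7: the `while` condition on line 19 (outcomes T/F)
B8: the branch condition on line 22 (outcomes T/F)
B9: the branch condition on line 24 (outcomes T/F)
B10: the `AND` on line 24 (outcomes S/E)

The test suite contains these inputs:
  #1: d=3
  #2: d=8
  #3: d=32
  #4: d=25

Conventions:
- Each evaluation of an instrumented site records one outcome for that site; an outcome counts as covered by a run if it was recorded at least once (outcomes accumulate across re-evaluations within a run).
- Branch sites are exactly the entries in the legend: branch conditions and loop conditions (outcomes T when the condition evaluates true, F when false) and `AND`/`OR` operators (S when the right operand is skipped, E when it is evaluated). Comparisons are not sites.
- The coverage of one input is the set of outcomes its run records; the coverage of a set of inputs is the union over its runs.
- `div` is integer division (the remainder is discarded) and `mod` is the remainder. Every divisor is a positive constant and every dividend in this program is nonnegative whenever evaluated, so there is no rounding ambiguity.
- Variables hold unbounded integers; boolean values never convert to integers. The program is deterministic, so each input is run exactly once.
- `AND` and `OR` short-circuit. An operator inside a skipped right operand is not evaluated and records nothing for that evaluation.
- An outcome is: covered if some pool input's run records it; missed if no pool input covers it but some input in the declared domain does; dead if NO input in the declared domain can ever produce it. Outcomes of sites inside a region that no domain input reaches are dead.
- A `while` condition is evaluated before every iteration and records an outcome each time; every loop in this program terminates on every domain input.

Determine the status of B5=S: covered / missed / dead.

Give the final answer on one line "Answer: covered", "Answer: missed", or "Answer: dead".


B5=S is recorded by pool input(s) 2, 3, 4 -> covered
Answer: covered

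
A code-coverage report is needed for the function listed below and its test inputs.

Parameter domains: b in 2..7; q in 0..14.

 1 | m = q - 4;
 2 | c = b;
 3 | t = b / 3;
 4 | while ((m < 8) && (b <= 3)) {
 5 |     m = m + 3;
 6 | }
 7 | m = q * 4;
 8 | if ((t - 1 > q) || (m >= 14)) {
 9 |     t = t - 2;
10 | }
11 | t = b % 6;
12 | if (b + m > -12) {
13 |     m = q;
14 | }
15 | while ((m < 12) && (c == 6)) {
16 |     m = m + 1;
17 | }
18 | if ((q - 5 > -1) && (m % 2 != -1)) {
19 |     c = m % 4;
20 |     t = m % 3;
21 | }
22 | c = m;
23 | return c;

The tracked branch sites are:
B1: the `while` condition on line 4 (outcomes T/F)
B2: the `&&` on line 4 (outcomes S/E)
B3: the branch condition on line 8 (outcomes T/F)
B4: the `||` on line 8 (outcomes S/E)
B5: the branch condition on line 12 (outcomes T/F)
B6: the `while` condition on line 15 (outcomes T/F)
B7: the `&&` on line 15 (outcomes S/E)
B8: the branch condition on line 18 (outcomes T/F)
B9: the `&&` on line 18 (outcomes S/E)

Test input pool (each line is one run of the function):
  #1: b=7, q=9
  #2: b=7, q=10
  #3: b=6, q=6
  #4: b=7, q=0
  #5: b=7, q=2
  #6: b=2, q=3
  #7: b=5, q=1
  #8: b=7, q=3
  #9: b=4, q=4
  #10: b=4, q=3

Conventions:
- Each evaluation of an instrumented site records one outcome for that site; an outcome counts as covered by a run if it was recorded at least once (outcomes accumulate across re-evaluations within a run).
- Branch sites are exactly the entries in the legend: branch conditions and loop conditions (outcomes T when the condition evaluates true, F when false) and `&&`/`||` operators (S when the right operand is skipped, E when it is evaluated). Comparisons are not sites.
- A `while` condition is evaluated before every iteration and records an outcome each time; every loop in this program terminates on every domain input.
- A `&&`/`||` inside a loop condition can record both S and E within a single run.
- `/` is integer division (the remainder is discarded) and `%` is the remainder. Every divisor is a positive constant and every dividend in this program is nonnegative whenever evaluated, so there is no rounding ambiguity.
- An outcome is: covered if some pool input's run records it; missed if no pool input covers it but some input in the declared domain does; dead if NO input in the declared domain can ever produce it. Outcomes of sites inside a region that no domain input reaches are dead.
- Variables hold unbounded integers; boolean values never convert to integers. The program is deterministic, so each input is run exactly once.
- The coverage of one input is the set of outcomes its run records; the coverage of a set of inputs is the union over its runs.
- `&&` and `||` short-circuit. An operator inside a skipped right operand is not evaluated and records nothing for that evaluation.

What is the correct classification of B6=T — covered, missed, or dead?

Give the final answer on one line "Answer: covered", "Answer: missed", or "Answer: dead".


B6=T is recorded by pool input(s) 3 -> covered
Answer: covered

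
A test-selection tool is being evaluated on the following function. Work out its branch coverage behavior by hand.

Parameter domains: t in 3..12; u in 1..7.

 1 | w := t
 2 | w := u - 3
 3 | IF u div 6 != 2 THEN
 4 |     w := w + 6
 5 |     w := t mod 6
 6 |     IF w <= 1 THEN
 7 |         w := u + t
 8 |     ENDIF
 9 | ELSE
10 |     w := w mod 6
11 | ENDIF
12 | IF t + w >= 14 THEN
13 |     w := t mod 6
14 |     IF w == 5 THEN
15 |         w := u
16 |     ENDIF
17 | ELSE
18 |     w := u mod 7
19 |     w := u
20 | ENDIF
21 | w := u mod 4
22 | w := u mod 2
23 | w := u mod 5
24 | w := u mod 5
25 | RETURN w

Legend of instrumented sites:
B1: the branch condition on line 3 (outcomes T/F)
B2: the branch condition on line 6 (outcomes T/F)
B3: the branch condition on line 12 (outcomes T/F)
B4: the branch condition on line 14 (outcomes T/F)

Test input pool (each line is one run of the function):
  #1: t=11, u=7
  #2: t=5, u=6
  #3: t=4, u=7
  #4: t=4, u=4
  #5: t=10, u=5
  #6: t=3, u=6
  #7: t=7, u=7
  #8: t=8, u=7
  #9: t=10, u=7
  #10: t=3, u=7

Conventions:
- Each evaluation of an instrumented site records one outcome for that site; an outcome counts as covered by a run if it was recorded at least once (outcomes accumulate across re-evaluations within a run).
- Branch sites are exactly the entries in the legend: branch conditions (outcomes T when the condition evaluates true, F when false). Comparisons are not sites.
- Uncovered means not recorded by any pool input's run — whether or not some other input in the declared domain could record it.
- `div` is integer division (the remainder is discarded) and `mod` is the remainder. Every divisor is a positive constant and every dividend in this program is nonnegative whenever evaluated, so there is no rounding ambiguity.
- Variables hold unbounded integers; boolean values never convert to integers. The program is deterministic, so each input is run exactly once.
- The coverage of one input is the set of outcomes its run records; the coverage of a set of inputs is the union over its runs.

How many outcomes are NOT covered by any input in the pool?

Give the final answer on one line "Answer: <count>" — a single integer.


run #1 (t=11, u=7) records B1=T, B2=F, B3=T, B4=T
run #2 (t=5, u=6) records B1=T, B2=F, B3=F
run #3 (t=4, u=7) records B1=T, B2=F, B3=F
run #4 (t=4, u=4) records B1=T, B2=F, B3=F
run #5 (t=10, u=5) records B1=T, B2=F, B3=T, B4=F
run #6 (t=3, u=6) records B1=T, B2=F, B3=F
run #7 (t=7, u=7) records B1=T, B2=T, B3=T, B4=F
run #8 (t=8, u=7) records B1=T, B2=F, B3=F
run #9 (t=10, u=7) records B1=T, B2=F, B3=T, B4=F
run #10 (t=3, u=7) records B1=T, B2=F, B3=F
union over the pool: B1=T, B2=T, B2=F, B3=T, B3=F, B4=T, B4=F
uncovered (1 of 8): B1=F
Answer: 1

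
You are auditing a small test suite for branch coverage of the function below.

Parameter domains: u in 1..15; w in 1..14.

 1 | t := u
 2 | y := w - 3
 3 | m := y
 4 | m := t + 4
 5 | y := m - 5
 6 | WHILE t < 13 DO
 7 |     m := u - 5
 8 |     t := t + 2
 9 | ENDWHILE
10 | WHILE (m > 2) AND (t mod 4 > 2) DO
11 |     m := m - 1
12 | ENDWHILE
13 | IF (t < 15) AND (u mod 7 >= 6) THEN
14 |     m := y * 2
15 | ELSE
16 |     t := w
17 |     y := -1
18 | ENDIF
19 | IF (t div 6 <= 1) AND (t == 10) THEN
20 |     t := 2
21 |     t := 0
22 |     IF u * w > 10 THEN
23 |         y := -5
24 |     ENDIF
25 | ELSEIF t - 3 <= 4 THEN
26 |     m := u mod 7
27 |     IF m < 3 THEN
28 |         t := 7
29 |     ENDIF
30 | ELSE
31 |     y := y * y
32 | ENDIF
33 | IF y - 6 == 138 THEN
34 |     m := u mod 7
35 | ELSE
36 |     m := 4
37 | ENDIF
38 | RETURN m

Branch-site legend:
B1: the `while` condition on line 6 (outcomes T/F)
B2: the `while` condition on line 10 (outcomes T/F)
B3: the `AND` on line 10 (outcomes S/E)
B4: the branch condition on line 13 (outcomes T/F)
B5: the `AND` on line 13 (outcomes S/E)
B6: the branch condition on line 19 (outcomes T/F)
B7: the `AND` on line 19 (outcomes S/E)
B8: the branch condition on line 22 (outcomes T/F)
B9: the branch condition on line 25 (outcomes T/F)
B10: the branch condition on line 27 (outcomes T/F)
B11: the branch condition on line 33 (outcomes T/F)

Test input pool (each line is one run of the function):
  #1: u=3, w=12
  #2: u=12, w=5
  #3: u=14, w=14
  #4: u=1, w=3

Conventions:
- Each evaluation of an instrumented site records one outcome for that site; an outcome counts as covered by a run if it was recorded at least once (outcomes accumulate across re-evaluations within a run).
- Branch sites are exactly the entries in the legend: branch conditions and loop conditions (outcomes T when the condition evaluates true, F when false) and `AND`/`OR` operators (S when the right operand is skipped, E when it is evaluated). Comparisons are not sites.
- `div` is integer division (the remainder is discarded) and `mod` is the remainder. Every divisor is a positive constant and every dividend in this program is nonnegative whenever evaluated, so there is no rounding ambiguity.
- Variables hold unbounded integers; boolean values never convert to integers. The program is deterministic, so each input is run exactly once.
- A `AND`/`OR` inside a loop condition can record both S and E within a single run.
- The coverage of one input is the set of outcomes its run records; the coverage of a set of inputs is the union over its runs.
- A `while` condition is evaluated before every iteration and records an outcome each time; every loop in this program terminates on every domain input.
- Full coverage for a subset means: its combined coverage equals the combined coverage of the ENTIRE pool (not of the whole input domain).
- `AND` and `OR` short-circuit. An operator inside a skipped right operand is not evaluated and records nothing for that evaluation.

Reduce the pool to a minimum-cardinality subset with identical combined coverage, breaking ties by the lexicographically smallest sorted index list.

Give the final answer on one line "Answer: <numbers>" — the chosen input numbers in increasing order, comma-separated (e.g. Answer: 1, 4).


test 1 (u=3, w=12) fires B1->T, B1->T, B1->T, B1->T, B1->T, B1->F, B3->S, B2->F, B5->E, B4->F, B7->S, B6->F, B9->F, B11->F; hits B1=T, B1=F, B2=F, B3=S, B4=F, B5=E, B6=F, B7=S, B9=F, B11=F
test 2 (u=12, w=5) fires B1->T, B1->F, B3->E, B2->F, B5->E, B4->F, B7->E, B6->F, B9->T, B10->F, B11->F; hits B1=T, B1=F, B2=F, B3=E, B4=F, B5=E, B6=F, B7=E, B9=T, B10=F, B11=F
test 3 (u=14, w=14) fires B1->F, B3->E, B2->F, B5->E, B4->F, B7->S, B6->F, B9->F, B11->F; hits B1=F, B2=F, B3=E, B4=F, B5=E, B6=F, B7=S, B9=F, B11=F
test 4 (u=1, w=3) fires B1->T, B1->T, B1->T, B1->T, B1->T, B1->T, B1->F, B3->S, B2->F, B5->E, B4->F, B7->E, B6->F, B9->T, ...; hits B1=T, B1=F, B2=F, B3=S, B4=F, B5=E, B6=F, B7=E, B9=T, B10=T, B11=F
together the pool reaches 15 outcomes: B1=T, B1=F, B2=F, B3=S, B3=E, B4=F, B5=E, B6=F, B7=S, B7=E, B9=T, B9=F, B10=T, B10=F, B11=F
size 1 is not enough: best union over all size-1 subsets is 11/15
size 2 is not enough: best union over all size-2 subsets is 14/15
the canonical winner is {1, 2, 4}: size 3, full 15-outcome coverage, earliest index list among size-3 covers
Answer: 1, 2, 4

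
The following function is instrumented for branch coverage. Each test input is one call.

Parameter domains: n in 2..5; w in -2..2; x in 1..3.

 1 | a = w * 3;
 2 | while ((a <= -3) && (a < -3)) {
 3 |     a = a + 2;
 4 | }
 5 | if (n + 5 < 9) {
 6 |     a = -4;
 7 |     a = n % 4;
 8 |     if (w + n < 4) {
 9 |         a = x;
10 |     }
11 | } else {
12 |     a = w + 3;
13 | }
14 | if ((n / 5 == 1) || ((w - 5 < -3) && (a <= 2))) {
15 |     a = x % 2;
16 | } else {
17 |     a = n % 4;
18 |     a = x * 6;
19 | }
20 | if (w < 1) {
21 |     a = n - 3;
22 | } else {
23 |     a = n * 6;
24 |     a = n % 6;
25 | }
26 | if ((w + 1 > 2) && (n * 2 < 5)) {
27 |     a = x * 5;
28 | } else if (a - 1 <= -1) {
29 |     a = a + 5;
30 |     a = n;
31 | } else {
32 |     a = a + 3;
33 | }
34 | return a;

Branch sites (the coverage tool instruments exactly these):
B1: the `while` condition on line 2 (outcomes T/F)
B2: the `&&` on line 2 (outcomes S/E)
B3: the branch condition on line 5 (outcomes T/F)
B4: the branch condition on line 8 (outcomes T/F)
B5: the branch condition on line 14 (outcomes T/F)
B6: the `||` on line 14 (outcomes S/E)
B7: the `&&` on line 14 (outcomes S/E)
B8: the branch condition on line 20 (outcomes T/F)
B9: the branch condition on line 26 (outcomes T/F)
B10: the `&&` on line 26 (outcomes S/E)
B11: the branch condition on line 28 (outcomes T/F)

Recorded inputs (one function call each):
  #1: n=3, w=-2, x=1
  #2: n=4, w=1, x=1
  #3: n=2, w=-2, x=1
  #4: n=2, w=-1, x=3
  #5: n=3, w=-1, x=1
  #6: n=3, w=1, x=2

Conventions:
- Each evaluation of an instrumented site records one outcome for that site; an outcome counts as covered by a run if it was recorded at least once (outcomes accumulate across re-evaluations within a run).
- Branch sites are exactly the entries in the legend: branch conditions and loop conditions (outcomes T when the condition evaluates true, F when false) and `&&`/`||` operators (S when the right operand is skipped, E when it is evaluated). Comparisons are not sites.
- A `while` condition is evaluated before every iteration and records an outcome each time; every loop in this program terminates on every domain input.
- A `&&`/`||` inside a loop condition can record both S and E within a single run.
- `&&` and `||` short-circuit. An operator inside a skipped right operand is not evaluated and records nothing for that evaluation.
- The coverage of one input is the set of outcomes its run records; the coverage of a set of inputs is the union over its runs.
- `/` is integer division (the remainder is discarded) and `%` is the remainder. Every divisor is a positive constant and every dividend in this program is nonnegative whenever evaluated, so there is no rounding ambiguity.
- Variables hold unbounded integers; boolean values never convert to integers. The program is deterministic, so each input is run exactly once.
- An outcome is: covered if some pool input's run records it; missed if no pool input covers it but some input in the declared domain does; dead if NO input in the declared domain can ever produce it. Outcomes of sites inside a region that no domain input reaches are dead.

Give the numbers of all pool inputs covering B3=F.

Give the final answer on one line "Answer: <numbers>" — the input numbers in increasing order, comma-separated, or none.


input #1 (n=3, w=-2, x=1): does not record B3=F
input #2 (n=4, w=1, x=1): records B3=F
input #3 (n=2, w=-2, x=1): does not record B3=F
input #4 (n=2, w=-1, x=3): does not record B3=F
input #5 (n=3, w=-1, x=1): does not record B3=F
input #6 (n=3, w=1, x=2): does not record B3=F
Answer: 2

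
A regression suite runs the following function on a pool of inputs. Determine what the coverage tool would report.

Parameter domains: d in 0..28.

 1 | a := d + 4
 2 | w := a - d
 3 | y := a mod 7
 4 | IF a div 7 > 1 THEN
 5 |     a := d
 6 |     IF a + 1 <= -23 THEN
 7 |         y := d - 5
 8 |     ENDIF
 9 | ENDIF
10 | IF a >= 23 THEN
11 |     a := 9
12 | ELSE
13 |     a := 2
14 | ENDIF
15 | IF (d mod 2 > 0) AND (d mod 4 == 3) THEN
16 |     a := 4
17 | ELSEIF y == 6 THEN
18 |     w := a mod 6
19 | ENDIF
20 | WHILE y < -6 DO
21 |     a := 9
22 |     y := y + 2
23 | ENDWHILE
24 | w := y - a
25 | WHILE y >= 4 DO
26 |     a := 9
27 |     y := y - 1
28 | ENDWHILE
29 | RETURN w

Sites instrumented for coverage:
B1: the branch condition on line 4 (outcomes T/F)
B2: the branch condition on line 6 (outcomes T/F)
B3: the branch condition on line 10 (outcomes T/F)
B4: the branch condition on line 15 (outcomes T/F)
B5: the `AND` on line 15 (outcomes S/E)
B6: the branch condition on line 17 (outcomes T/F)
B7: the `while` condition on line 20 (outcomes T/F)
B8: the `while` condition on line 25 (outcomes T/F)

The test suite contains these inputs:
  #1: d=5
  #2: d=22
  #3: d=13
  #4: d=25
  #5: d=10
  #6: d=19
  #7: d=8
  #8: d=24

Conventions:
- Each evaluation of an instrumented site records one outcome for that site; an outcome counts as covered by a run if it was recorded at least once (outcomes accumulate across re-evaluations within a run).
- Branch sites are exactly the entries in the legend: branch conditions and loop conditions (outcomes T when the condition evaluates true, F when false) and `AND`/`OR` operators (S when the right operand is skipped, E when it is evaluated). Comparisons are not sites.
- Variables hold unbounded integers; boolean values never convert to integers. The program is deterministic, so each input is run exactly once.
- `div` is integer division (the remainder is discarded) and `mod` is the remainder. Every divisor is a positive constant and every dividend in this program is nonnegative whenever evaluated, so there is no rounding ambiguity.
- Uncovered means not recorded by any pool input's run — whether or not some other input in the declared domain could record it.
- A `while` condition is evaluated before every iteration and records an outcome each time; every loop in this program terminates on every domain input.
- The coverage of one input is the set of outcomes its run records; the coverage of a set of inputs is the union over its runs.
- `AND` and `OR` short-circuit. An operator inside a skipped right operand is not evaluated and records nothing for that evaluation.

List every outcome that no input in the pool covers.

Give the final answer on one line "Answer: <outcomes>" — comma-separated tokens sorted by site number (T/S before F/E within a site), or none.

run #1 (d=5) runs B1->F, B3->F, B5->E, B4->F, B6->F, B7->F, B8->F; records B1=F, B3=F, B4=F, B5=E, B6=F, B7=F, B8=F
run #2 (d=22) runs B1->T, B2->F, B3->F, B5->S, B4->F, B6->F, B7->F, B8->T, B8->T, B8->F; records B1=T, B2=F, B3=F, B4=F, B5=S, B6=F, B7=F, B8=T, B8=F
run #3 (d=13) runs B1->T, B2->F, B3->F, B5->E, B4->F, B6->F, B7->F, B8->F; records B1=T, B2=F, B3=F, B4=F, B5=E, B6=F, B7=F, B8=F
run #4 (d=25) runs B1->T, B2->F, B3->T, B5->E, B4->F, B6->F, B7->F, B8->F; records B1=T, B2=F, B3=T, B4=F, B5=E, B6=F, B7=F, B8=F
run #5 (d=10) runs B1->T, B2->F, B3->F, B5->S, B4->F, B6->F, B7->F, B8->F; records B1=T, B2=F, B3=F, B4=F, B5=S, B6=F, B7=F, B8=F
run #6 (d=19) runs B1->T, B2->F, B3->F, B5->E, B4->T, B7->F, B8->F; records B1=T, B2=F, B3=F, B4=T, B5=E, B7=F, B8=F
run #7 (d=8) runs B1->F, B3->F, B5->S, B4->F, B6->F, B7->F, B8->T, B8->T, B8->F; records B1=F, B3=F, B4=F, B5=S, B6=F, B7=F, B8=T, B8=F
run #8 (d=24) runs B1->T, B2->F, B3->T, B5->S, B4->F, B6->F, B7->F, B8->F; records B1=T, B2=F, B3=T, B4=F, B5=S, B6=F, B7=F, B8=F
union over the pool: B1=T, B1=F, B2=F, B3=T, B3=F, B4=T, B4=F, B5=S, B5=E, B6=F, B7=F, B8=T, B8=F
uncovered (3 of 16): B2=T, B6=T, B7=T

Answer: B2=T, B6=T, B7=T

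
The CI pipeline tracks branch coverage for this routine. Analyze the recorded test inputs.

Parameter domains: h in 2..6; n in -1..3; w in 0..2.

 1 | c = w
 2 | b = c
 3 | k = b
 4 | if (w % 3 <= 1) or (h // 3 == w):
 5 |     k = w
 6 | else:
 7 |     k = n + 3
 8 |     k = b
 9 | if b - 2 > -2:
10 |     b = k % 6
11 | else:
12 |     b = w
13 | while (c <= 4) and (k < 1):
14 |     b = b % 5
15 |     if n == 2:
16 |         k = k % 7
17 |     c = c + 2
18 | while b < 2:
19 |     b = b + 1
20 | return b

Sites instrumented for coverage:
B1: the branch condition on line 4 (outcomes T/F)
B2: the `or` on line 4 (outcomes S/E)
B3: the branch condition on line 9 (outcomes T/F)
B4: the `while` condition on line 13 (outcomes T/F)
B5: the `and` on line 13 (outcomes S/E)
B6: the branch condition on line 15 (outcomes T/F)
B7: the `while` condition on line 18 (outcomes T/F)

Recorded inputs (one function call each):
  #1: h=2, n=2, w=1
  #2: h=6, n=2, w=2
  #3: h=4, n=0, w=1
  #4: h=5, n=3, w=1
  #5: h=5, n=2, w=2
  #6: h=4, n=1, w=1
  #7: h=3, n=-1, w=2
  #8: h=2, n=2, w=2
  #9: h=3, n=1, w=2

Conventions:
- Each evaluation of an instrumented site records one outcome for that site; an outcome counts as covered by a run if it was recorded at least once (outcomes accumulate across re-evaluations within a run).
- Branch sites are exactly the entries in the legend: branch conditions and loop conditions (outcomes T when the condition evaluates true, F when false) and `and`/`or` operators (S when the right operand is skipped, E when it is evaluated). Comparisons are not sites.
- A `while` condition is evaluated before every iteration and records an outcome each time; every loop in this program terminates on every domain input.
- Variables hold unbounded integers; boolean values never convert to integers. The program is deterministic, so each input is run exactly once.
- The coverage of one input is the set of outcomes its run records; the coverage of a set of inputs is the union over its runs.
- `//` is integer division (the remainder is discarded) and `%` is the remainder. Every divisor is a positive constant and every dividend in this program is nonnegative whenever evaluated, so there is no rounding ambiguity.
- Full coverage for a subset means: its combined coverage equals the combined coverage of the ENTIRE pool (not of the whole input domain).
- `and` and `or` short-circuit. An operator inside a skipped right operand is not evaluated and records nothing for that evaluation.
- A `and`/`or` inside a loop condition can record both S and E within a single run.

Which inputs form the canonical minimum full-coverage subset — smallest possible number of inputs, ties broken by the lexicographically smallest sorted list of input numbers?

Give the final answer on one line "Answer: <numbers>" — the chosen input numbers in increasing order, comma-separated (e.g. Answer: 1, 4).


input #1, h=2, n=2, w=1: events B2->S, B1->T, B3->T, B5->E, B4->F, B7->T, B7->F; outcomes B1=T, B2=S, B3=T, B4=F, B5=E, B7=T, B7=F
input #2, h=6, n=2, w=2: events B2->E, B1->T, B3->T, B5->E, B4->F, B7->F; outcomes B1=T, B2=E, B3=T, B4=F, B5=E, B7=F
input #3, h=4, n=0, w=1: events B2->S, B1->T, B3->T, B5->E, B4->F, B7->T, B7->F; outcomes B1=T, B2=S, B3=T, B4=F, B5=E, B7=T, B7=F
input #4, h=5, n=3, w=1: events B2->S, B1->T, B3->T, B5->E, B4->F, B7->T, B7->F; outcomes B1=T, B2=S, B3=T, B4=F, B5=E, B7=T, B7=F
input #5, h=5, n=2, w=2: events B2->E, B1->F, B3->T, B5->E, B4->F, B7->F; outcomes B1=F, B2=E, B3=T, B4=F, B5=E, B7=F
input #6, h=4, n=1, w=1: events B2->S, B1->T, B3->T, B5->E, B4->F, B7->T, B7->F; outcomes B1=T, B2=S, B3=T, B4=F, B5=E, B7=T, B7=F
input #7, h=3, n=-1, w=2: events B2->E, B1->F, B3->T, B5->E, B4->F, B7->F; outcomes B1=F, B2=E, B3=T, B4=F, B5=E, B7=F
input #8, h=2, n=2, w=2: events B2->E, B1->F, B3->T, B5->E, B4->F, B7->F; outcomes B1=F, B2=E, B3=T, B4=F, B5=E, B7=F
input #9, h=3, n=1, w=2: events B2->E, B1->F, B3->T, B5->E, B4->F, B7->F; outcomes B1=F, B2=E, B3=T, B4=F, B5=E, B7=F
the full pool covers 9 outcomes: B1=T, B1=F, B2=S, B2=E, B3=T, B4=F, B5=E, B7=T, B7=F
every size-1 subset falls short of the 9 outcomes (best: 7/9)
size 2: inputs {1, 5} cover all 9 outcomes, and no lexicographically smaller subset of this size does
Answer: 1, 5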